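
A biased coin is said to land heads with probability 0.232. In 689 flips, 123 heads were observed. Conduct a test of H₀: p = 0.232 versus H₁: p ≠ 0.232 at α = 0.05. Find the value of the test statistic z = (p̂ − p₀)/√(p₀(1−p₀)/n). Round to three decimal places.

p̂ = 123/689 = 0.17852.
Standard error under H₀: √(0.232×0.768/689) = 0.01608.
z = (0.17852 − 0.232)/0.01608 = -0.05348/0.01608 = -3.326.
p-value = 2·P(Z > 3.326) ≈ 0.0009; since p < α = 0.05, reject H₀.

z = -3.326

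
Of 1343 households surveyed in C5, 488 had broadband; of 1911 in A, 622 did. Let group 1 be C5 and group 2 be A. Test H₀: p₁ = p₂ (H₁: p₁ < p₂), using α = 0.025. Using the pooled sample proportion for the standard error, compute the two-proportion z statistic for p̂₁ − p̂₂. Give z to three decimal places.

z = 2.244

p̂₁ = 488/1343 ≈ 0.363366, p̂₂ = 622/1911 ≈ 0.325484.
Pooled p̂ = (488+622)/(1343+1911) = 1110/3254 = 0.341119.
SE = √(0.224757 × 0.00126789) = 0.016881.
z = (0.363366 − 0.325484)/0.016881 = 0.037882/0.016881 = 2.244.
p-value = P(Z < 2.244) ≈ 0.9876. With α = 0.025, fail to reject H₀.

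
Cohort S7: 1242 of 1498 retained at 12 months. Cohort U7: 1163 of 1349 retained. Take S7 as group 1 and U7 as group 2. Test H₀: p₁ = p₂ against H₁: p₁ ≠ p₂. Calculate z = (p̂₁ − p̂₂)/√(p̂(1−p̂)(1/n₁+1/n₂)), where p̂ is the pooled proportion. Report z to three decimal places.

z = -2.429

p̂₁ = 1242/1498 = 0.82911, p̂₂ = 1163/1349 = 0.86212.
Pooled p̂ = (1242+1163)/(1498+1349) = 2405/2847 = 0.84475.
SE = √(0.131148 × 0.00140885) = 0.01359.
z = (0.82911 − 0.86212)/0.01359 = -0.03301/0.01359 = -2.429.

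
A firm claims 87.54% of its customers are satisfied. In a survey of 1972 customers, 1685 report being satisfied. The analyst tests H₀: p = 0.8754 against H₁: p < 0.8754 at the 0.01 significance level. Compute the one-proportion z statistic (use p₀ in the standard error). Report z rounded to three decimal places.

z = -2.815

p̂ = 1685/1972 ≈ 0.85446.
Standard error under H₀: √(0.8754×0.1246/1972) = 0.00744.
z = (0.85446 − 0.8754)/0.00744 = -0.02094/0.00744 = -2.815.
p-value = P(Z < -2.815) ≈ 0.0024, so at α = 0.01 we reject H₀.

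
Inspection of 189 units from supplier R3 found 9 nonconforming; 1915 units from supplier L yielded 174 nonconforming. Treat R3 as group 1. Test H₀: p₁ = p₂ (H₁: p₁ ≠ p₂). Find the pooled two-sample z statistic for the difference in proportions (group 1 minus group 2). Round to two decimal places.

p̂₁ = 9/189 = 0.0476, p̂₂ = 174/1915 = 0.0909.
Pooled p̂ = (9+174)/(189+1915) = 183/2104 = 0.0870.
SE = √(p̂(1−p̂)(1/n₁+1/n₂)) = √(0.0870·0.9130·0.0058132) = √(0.000461639) = 0.0215.
z = (0.0476 − 0.0909)/0.0215 = -0.0433/0.0215 = -2.01.

z = -2.01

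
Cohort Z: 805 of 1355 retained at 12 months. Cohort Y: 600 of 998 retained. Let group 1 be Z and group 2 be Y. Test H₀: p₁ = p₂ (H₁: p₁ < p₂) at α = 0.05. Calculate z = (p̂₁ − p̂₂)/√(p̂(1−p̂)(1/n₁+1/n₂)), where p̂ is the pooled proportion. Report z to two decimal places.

z = -0.35

p̂₁ = 805/1355 ≈ 0.5941, p̂₂ = 600/998 ≈ 0.6012.
Pooled p̂ = (805+600)/(1355+998) = 1405/2353 = 0.5971.
SE = √(p̂(1−p̂)(1/n₁+1/n₂)) = √(0.5971·0.4029·0.00174001) = √(0.000418594) = 0.0205.
z = (0.5941 − 0.6012)/0.0205 = -0.0071/0.0205 = -0.35.
p-value = P(Z < -0.347) ≈ 0.3642. With α = 0.05, fail to reject H₀.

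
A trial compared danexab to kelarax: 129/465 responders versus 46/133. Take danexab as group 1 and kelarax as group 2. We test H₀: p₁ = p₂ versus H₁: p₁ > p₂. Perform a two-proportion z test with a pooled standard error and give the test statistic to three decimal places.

p̂₁ = 129/465 = 0.27742, p̂₂ = 46/133 = 0.34586.
Pooled p̂ = (129+46)/(465+133) = 175/598 = 0.29264.
SE = √(p̂(1−p̂)(1/n₁+1/n₂)) = √(0.29264·0.70736·0.00966933) = √(0.00200158) = 0.04474.
z = (0.27742 − 0.34586)/0.04474 = -0.06844/0.04474 = -1.530.
p-value = P(Z > -1.530) ≈ 0.9370.

z = -1.530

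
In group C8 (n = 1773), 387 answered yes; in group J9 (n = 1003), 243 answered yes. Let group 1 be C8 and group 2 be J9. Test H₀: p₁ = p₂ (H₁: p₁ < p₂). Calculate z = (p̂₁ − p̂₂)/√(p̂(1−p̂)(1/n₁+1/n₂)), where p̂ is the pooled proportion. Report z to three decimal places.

p̂₁ = 387/1773 = 0.21827, p̂₂ = 243/1003 = 0.24227.
Pooled p̂ = (387+243)/(1773+1003) = 630/2776 = 0.22695.
SE = √(p̂(1−p̂)(1/n₁+1/n₂)) = √(0.22695·0.77305·0.00156102) = √(0.000273868) = 0.01655.
z = (0.21827 − 0.24227)/0.01655 = -0.02400/0.01655 = -1.450.

z = -1.450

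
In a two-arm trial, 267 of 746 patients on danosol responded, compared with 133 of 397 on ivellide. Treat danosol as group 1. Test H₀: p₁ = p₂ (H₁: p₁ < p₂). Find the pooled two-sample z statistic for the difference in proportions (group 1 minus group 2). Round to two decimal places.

z = 0.77

p̂₁ = 267/746 ≈ 0.3579, p̂₂ = 133/397 ≈ 0.3350.
Pooled p̂ = (267+133)/(746+397) = 400/1143 = 0.3500.
SE = √(0.227487 × 0.00385937) = 0.0296.
z = (0.3579 − 0.3350)/0.0296 = 0.0229/0.0296 = 0.77.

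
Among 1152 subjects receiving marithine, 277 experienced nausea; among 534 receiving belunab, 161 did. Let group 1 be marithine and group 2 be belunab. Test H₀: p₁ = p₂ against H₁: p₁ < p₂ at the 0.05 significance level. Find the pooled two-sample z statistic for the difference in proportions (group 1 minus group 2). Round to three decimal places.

p̂₁ = 277/1152 = 0.24045, p̂₂ = 161/534 = 0.30150.
Pooled p̂ = (277+161)/(1152+534) = 438/1686 = 0.25979.
SE = √(0.192297 × 0.00274071) = 0.02296.
z = (0.24045 − 0.30150)/0.02296 = -0.06105/0.02296 = -2.659.
p-value = P(Z < -2.659) ≈ 0.0039; since p < α = 0.05, reject H₀.

z = -2.659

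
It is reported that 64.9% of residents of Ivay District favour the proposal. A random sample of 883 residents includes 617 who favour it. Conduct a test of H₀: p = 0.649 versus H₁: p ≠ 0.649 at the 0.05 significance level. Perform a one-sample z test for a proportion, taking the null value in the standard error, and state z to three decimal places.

p̂ = 617/883 = 0.69875.
SE = √(p₀(1−p₀)/n) = √(0.2278/883) = 0.01606.
z = (0.69875 − 0.649)/0.01606 = 0.04975/0.01606 = 3.098.
p-value = 2·P(Z > 3.098) ≈ 0.0020. With α = 0.05, reject H₀.

z = 3.098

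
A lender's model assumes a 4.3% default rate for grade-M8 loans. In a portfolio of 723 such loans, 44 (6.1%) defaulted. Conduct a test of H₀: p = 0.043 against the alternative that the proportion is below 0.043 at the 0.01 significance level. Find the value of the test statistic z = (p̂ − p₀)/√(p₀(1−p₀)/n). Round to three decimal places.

z = 2.367

p̂ = 44/723 ≈ 0.060858.
Under H₀, SE = √(0.043·0.957/723) = √(5.6917e-05) = 0.007544.
z = (0.060858 − 0.043)/0.007544 = 0.017858/0.007544 = 2.367.
p-value = P(Z < 2.367) ≈ 0.9910, so at α = 0.01 we fail to reject H₀.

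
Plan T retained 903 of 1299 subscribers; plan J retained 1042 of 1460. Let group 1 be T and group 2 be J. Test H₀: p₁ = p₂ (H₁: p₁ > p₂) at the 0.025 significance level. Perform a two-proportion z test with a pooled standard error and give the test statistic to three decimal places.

z = -1.066

p̂₁ = 903/1299 = 0.695150, p̂₂ = 1042/1460 = 0.713699.
Pooled p̂ = (903+1042)/(1299+1460) = 1945/2759 = 0.704966.
SE = √(0.207989 × 0.00145475) = 0.017395.
z = (0.695150 − 0.713699)/0.017395 = -0.018549/0.017395 = -1.066.
p-value = P(Z > -1.066) ≈ 0.8569, so at α = 0.025 we fail to reject H₀.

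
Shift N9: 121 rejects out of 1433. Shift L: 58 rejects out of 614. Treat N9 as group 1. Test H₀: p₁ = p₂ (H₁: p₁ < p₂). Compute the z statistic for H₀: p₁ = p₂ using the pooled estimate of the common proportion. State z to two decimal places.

p̂₁ = 121/1433 ≈ 0.0844, p̂₂ = 58/614 ≈ 0.0945.
Pooled p̂ = (121+58)/(1433+614) = 179/2047 = 0.0874.
SE = √(p̂(1−p̂)(1/n₁+1/n₂)) = √(0.0874·0.9126·0.0023265) = √(0.000185651) = 0.0136.
z = (0.0844 − 0.0945)/0.0136 = -0.0101/0.0136 = -0.74.
p-value = P(Z < -0.736) ≈ 0.2310.

z = -0.74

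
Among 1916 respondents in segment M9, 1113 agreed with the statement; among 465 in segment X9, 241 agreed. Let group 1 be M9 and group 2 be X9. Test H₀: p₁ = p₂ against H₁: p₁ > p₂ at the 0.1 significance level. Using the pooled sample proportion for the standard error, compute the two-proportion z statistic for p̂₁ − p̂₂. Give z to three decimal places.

p̂₁ = 1113/1916 = 0.58090, p̂₂ = 241/465 = 0.51828.
Pooled p̂ = (1113+241)/(1916+465) = 1354/2381 = 0.56867.
SE = √(p̂(1−p̂)(1/n₁+1/n₂)) = √(0.56867·0.43133·0.00267246) = √(0.000655513) = 0.02560.
z = (0.58090 − 0.51828)/0.02560 = 0.06262/0.02560 = 2.446.
p-value = P(Z > 2.446) ≈ 0.0072; since p < α = 0.1, reject H₀.

z = 2.446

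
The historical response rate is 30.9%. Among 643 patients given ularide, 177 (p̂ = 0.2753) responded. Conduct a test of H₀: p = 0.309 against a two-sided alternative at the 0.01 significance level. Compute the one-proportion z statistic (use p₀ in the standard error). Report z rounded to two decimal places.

z = -1.85

p̂ = 177/643 = 0.2753.
Under H₀, SE = √(0.309·0.691/643) = √(0.000332067) = 0.0182.
z = (0.2753 − 0.309)/0.0182 = -0.0337/0.0182 = -1.85.
p-value = 2·P(Z > 1.851) ≈ 0.0642. With α = 0.01, fail to reject H₀.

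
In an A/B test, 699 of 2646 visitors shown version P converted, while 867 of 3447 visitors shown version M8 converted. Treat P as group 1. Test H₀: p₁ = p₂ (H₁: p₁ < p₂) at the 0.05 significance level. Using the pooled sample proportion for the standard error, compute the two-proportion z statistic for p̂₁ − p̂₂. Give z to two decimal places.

p̂₁ = 699/2646 ≈ 0.2642, p̂₂ = 867/3447 ≈ 0.2515.
Pooled p̂ = (699+867)/(2646+3447) = 1566/6093 = 0.2570.
SE = √(p̂(1−p̂)(1/n₁+1/n₂)) = √(0.2570·0.7430·0.000668036) = √(0.000127567) = 0.0113.
z = (0.2642 − 0.2515)/0.0113 = 0.0127/0.0113 = 1.12.
p-value = P(Z < 1.120) ≈ 0.8686. With α = 0.05, fail to reject H₀.

z = 1.12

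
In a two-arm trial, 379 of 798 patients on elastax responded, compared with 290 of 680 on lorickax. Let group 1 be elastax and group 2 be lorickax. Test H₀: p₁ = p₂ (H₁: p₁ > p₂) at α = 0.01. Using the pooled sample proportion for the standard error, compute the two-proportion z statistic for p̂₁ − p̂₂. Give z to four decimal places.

p̂₁ = 379/798 ≈ 0.474937, p̂₂ = 290/680 ≈ 0.426471.
Pooled p̂ = (379+290)/(798+680) = 669/1478 = 0.452639.
SE = √(p̂(1−p̂)(1/n₁+1/n₂)) = √(0.452639·0.547361·0.00272372) = √(0.000674821) = 0.025977.
z = (0.474937 − 0.426471)/0.025977 = 0.048466/0.025977 = 1.8657.
p-value = P(Z > 1.866) ≈ 0.0310. With α = 0.01, fail to reject H₀.

z = 1.8657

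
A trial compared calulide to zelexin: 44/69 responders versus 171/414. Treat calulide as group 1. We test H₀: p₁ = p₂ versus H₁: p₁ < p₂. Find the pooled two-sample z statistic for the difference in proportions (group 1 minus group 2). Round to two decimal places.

z = 3.48

p̂₁ = 44/69 = 0.6377, p̂₂ = 171/414 = 0.4130.
Pooled p̂ = (44+171)/(69+414) = 215/483 = 0.4451.
SE = √(0.24699 × 0.0169082) = 0.0646.
z = (0.6377 − 0.4130)/0.0646 = 0.2247/0.0646 = 3.48.
p-value = P(Z < 3.476) ≈ 0.9997.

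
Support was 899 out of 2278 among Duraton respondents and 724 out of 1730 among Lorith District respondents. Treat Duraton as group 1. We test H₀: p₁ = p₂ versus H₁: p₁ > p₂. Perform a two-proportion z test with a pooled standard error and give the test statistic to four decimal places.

z = -1.5237

p̂₁ = 899/2278 ≈ 0.394644, p̂₂ = 724/1730 ≈ 0.418497.
Pooled p̂ = (899+724)/(2278+1730) = 1623/4008 = 0.404940.
SE = √(p̂(1−p̂)(1/n₁+1/n₂)) = √(0.404940·0.595060·0.00101702) = √(0.000245064) = 0.015655.
z = (0.394644 − 0.418497)/0.015655 = -0.023853/0.015655 = -1.5237.
p-value = P(Z > -1.524) ≈ 0.9362.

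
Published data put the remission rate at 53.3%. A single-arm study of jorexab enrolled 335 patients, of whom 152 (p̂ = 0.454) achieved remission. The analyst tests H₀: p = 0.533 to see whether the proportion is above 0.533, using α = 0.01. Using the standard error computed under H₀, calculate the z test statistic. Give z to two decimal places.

p̂ = 152/335 = 0.45373.
SE = √(p₀(1−p₀)/n) = √(0.24891/335) = 0.02726.
z = (0.45373 − 0.533)/0.02726 = -0.07927/0.02726 = -2.91.
p-value = P(Z > -2.908) ≈ 0.9982; since p > α = 0.01, fail to reject H₀.

z = -2.91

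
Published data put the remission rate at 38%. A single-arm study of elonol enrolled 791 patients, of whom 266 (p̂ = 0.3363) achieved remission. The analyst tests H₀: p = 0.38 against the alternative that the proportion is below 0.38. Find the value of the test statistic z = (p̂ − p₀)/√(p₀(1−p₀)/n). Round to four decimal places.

z = -2.5331

p̂ = 266/791 = 0.336283.
SE = √(p₀(1−p₀)/n) = √(0.2356/791) = 0.017258.
z = (0.336283 − 0.38)/0.017258 = -0.043717/0.017258 = -2.5331.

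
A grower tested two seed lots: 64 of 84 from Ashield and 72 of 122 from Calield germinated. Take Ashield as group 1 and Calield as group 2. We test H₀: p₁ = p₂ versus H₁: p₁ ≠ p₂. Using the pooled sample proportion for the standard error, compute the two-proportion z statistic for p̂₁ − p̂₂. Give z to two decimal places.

p̂₁ = 64/84 = 0.7619, p̂₂ = 72/122 = 0.5902.
Pooled p̂ = (64+72)/(84+122) = 136/206 = 0.6602.
SE = √(p̂(1−p̂)(1/n₁+1/n₂)) = √(0.6602·0.3398·0.0201015) = √(0.00450952) = 0.0672.
z = (0.7619 − 0.5902)/0.0672 = 0.1717/0.0672 = 2.56.

z = 2.56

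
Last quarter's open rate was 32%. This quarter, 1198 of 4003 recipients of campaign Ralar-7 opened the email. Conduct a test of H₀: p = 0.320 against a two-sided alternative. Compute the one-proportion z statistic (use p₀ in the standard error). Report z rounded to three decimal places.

z = -2.811

p̂ = 1198/4003 = 0.29928.
Under H₀, SE = √(0.32·0.68/4003) = √(5.43592e-05) = 0.00737.
z = (0.29928 − 0.32)/0.00737 = -0.02072/0.00737 = -2.811.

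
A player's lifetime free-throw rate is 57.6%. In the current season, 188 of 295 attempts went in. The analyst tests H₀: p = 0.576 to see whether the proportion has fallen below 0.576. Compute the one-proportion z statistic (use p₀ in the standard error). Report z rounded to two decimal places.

z = 2.13

p̂ = 188/295 ≈ 0.6373.
Standard error under H₀: √(0.576×0.424/295) = 0.0288.
z = (0.6373 − 0.576)/0.0288 = 0.0613/0.0288 = 2.13.
p-value = P(Z < 2.130) ≈ 0.9834.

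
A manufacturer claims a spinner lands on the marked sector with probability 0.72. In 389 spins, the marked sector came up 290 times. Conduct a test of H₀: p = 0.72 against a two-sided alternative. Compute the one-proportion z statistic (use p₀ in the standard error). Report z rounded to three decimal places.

p̂ = 290/389 = 0.74550.
Under H₀, SE = √(0.72·0.28/389) = √(0.000518252) = 0.02277.
z = (0.74550 − 0.72)/0.02277 = 0.02550/0.02277 = 1.120.
Two-sided p-value ≈ 2·Φ(−1.120) = 0.2626.

z = 1.120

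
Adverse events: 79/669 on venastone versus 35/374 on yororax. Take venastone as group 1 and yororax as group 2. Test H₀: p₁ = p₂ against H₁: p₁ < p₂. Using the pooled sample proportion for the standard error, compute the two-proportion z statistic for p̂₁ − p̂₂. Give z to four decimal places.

p̂₁ = 79/669 = 0.118087, p̂₂ = 35/374 = 0.093583.
Pooled p̂ = (79+35)/(669+374) = 114/1043 = 0.109300.
SE = √(p̂(1−p̂)(1/n₁+1/n₂)) = √(0.109300·0.890700·0.00416857) = √(0.000405825) = 0.020145.
z = (0.118087 − 0.093583)/0.020145 = 0.024504/0.020145 = 1.2164.
p-value = P(Z < 1.216) ≈ 0.8881.

z = 1.2164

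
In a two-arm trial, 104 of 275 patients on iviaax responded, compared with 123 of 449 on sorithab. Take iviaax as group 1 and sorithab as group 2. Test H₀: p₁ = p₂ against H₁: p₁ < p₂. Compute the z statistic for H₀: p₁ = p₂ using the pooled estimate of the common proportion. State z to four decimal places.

p̂₁ = 104/275 = 0.378182, p̂₂ = 123/449 = 0.273942.
Pooled p̂ = (104+123)/(275+449) = 227/724 = 0.313536.
SE = √(0.215231 × 0.00586354) = 0.035525.
z = (0.378182 − 0.273942)/0.035525 = 0.104240/0.035525 = 2.9343.
p-value = P(Z < 2.934) ≈ 0.9983.

z = 2.9343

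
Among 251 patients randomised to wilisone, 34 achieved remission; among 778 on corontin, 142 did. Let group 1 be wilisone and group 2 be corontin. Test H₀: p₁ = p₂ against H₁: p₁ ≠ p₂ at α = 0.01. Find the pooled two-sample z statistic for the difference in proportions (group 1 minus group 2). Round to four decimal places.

z = -1.7217

p̂₁ = 34/251 ≈ 0.135458, p̂₂ = 142/778 ≈ 0.182519.
Pooled p̂ = (34+142)/(251+778) = 176/1029 = 0.171040.
SE = √(0.141785 × 0.00526941) = 0.027334.
z = (0.135458 − 0.182519)/0.027334 = -0.047061/0.027334 = -1.7217.
p-value = 2·P(Z > 1.722) ≈ 0.0851. With α = 0.01, fail to reject H₀.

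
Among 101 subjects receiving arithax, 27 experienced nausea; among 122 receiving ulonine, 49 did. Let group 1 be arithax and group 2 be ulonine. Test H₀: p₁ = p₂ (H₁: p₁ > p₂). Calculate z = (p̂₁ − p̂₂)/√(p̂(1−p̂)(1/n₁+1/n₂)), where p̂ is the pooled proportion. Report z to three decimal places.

p̂₁ = 27/101 ≈ 0.26733, p̂₂ = 49/122 ≈ 0.40164.
Pooled p̂ = (27+49)/(101+122) = 76/223 = 0.34081.
SE = √(0.224658 × 0.0180977) = 0.06376.
z = (0.26733 − 0.40164)/0.06376 = -0.13431/0.06376 = -2.106.
p-value = P(Z > -2.106) ≈ 0.9824.

z = -2.106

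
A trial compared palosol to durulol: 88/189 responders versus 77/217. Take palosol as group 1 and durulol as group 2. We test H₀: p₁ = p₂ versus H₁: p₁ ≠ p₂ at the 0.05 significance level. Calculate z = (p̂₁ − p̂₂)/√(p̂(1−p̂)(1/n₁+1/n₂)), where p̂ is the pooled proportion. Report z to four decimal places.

p̂₁ = 88/189 = 0.465608, p̂₂ = 77/217 = 0.354839.
Pooled p̂ = (88+77)/(189+217) = 165/406 = 0.406404.
SE = √(p̂(1−p̂)(1/n₁+1/n₂)) = √(0.406404·0.593596·0.0098993) = √(0.0023881) = 0.048868.
z = (0.465608 − 0.354839)/0.048868 = 0.110769/0.048868 = 2.2667.
Two-sided p-value ≈ 2·Φ(−2.267) = 0.0234; since p < α = 0.05, reject H₀.

z = 2.2667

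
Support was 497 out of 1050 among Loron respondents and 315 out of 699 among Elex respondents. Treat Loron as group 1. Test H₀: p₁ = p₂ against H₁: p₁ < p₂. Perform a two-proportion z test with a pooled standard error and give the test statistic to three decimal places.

p̂₁ = 497/1050 ≈ 0.47333, p̂₂ = 315/699 ≈ 0.45064.
Pooled p̂ = (497+315)/(1050+699) = 812/1749 = 0.46427.
SE = √(0.248723 × 0.002383) = 0.02435.
z = (0.47333 − 0.45064)/0.02435 = 0.02269/0.02435 = 0.932.

z = 0.932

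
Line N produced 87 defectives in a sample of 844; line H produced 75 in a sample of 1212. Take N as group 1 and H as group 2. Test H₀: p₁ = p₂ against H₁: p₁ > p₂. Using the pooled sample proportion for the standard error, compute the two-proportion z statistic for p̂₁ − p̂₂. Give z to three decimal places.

p̂₁ = 87/844 = 0.10308, p̂₂ = 75/1212 = 0.06188.
Pooled p̂ = (87+75)/(844+1212) = 162/2056 = 0.07879.
SE = √(0.0725853 × 0.00200992) = 0.01208.
z = (0.10308 − 0.06188)/0.01208 = 0.04120/0.01208 = 3.411.

z = 3.411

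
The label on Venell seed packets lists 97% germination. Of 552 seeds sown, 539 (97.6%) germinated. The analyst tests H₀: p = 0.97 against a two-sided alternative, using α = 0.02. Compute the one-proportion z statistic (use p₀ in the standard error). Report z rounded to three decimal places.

p̂ = 539/552 = 0.97645.
SE = √(p₀(1−p₀)/n) = √(0.0291/552) = 0.00726.
z = (0.97645 − 0.97)/0.00726 = 0.00645/0.00726 = 0.888.
Two-sided p-value ≈ 2·Φ(−0.888) = 0.3744, so at α = 0.02 we fail to reject H₀.

z = 0.888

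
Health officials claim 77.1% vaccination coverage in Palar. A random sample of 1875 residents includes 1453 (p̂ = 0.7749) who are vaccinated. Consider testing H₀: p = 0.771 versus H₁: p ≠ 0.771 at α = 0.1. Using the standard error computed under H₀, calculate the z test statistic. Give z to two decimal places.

p̂ = 1453/1875 = 0.77493.
Under H₀, SE = √(0.771·0.229/1875) = √(9.41648e-05) = 0.00970.
z = (0.77493 − 0.771)/0.00970 = 0.00393/0.00970 = 0.41.
Two-sided p-value ≈ 2·Φ(−0.405) = 0.6852. With α = 0.1, fail to reject H₀.

z = 0.41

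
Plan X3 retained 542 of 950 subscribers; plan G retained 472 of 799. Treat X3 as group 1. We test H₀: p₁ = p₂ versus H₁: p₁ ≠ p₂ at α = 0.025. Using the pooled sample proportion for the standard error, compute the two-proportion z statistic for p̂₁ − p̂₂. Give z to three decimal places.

z = -0.853

p̂₁ = 542/950 = 0.57053, p̂₂ = 472/799 = 0.59074.
Pooled p̂ = (542+472)/(950+799) = 1014/1749 = 0.57976.
SE = √(0.243638 × 0.0023042) = 0.02369.
z = (0.57053 − 0.59074)/0.02369 = -0.02021/0.02369 = -0.853.
p-value = 2·P(Z > 0.853) ≈ 0.3936. With α = 0.025, fail to reject H₀.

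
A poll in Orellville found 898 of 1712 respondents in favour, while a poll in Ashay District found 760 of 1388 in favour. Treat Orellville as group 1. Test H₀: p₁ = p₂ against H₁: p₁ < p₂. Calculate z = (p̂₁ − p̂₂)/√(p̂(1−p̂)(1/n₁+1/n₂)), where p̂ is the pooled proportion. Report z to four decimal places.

z = -1.2777

p̂₁ = 898/1712 ≈ 0.5245327, p̂₂ = 760/1388 ≈ 0.5475504.
Pooled p̂ = (898+760)/(1712+1388) = 1658/3100 = 0.5348387.
SE = √(p̂(1−p̂)(1/n₁+1/n₂)) = √(0.5348387·0.4651613·0.00130457) = √(0.00032456) = 0.0180155.
z = (0.5245327 − 0.5475504)/0.0180155 = -0.0230177/0.0180155 = -1.2777.
p-value = P(Z < -1.278) ≈ 0.1007.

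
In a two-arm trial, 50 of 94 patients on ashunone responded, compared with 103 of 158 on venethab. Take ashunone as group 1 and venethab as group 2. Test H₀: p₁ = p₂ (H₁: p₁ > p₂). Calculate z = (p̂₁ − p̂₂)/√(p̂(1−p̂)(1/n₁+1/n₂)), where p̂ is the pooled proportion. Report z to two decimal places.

z = -1.89

p̂₁ = 50/94 = 0.5319, p̂₂ = 103/158 = 0.6519.
Pooled p̂ = (50+103)/(94+158) = 153/252 = 0.6071.
SE = √(p̂(1−p̂)(1/n₁+1/n₂)) = √(0.6071·0.3929·0.0169674) = √(0.00404707) = 0.0636.
z = (0.5319 − 0.6519)/0.0636 = -0.1200/0.0636 = -1.89.
p-value = P(Z > -1.886) ≈ 0.9704.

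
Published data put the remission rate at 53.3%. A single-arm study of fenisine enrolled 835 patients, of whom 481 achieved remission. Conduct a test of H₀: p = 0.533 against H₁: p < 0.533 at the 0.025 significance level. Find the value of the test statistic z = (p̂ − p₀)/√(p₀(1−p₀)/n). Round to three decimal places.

p̂ = 481/835 ≈ 0.57605.
Standard error under H₀: √(0.533×0.467/835) = 0.01727.
z = (0.57605 − 0.533)/0.01727 = 0.04305/0.01727 = 2.493.
p-value = P(Z < 2.493) ≈ 0.9937; since p > α = 0.025, fail to reject H₀.

z = 2.493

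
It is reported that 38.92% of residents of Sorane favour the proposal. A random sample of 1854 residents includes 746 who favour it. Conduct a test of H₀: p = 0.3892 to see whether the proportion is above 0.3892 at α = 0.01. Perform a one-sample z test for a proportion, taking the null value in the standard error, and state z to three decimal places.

p̂ = 746/1854 ≈ 0.40237.
Standard error under H₀: √(0.3892×0.6108/1854) = 0.01132.
z = (0.40237 − 0.3892)/0.01132 = 0.01317/0.01132 = 1.163.
p-value = P(Z > 1.163) ≈ 0.1223. With α = 0.01, fail to reject H₀.

z = 1.163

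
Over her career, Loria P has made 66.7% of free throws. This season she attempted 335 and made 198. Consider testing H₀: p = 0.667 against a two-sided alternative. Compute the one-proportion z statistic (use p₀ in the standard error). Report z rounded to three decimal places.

p̂ = 198/335 ≈ 0.59104.
Under H₀, SE = √(0.667·0.333/335) = √(0.000663018) = 0.02575.
z = (0.59104 − 0.667)/0.02575 = -0.07596/0.02575 = -2.950.

z = -2.950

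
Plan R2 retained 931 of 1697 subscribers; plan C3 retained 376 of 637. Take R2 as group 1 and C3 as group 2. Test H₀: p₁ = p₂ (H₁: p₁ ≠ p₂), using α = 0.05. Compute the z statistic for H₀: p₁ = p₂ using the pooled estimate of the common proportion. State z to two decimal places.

z = -1.81

p̂₁ = 931/1697 = 0.5486, p̂₂ = 376/637 = 0.5903.
Pooled p̂ = (931+376)/(1697+637) = 1307/2334 = 0.5600.
SE = √(p̂(1−p̂)(1/n₁+1/n₂)) = √(0.5600·0.4400·0.00215913) = √(0.000532015) = 0.0231.
z = (0.5486 − 0.5903)/0.0231 = -0.0417/0.0231 = -1.81.
p-value = 2·P(Z > 1.806) ≈ 0.0709; since p > α = 0.05, fail to reject H₀.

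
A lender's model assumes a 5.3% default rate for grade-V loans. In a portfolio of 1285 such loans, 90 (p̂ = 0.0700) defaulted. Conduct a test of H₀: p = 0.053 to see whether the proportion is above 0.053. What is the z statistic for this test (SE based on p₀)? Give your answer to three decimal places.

z = 2.726

p̂ = 90/1285 ≈ 0.07004.
Standard error under H₀: √(0.053×0.947/1285) = 0.00625.
z = (0.07004 − 0.053)/0.00625 = 0.01704/0.00625 = 2.726.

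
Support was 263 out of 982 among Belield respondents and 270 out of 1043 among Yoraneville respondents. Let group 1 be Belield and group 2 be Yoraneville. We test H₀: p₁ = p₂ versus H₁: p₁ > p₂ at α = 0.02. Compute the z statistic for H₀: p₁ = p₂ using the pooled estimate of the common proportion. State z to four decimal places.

z = 0.4572

p̂₁ = 263/982 ≈ 0.267821, p̂₂ = 270/1043 ≈ 0.258869.
Pooled p̂ = (263+270)/(982+1043) = 533/2025 = 0.263210.
SE = √(0.19393 × 0.0019771) = 0.019581.
z = (0.267821 − 0.258869)/0.019581 = 0.008952/0.019581 = 0.4572.
p-value = P(Z > 0.457) ≈ 0.3238. With α = 0.02, fail to reject H₀.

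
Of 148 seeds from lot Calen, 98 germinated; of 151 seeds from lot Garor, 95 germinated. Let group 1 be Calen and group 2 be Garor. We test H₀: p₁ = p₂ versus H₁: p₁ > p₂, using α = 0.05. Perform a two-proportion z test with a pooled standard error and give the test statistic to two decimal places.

p̂₁ = 98/148 = 0.6622, p̂₂ = 95/151 = 0.6291.
Pooled p̂ = (98+95)/(148+151) = 193/299 = 0.6455.
SE = √(p̂(1−p̂)(1/n₁+1/n₂)) = √(0.6455·0.3545·0.0133793) = √(0.00306163) = 0.0553.
z = (0.6622 − 0.6291)/0.0553 = 0.0331/0.0553 = 0.60.
p-value = P(Z > 0.597) ≈ 0.2753, so at α = 0.05 we fail to reject H₀.

z = 0.60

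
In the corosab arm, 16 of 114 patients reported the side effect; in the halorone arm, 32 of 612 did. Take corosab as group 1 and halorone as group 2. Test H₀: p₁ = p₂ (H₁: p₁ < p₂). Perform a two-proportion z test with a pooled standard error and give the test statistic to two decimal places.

z = 3.47

p̂₁ = 16/114 ≈ 0.14035, p̂₂ = 32/612 ≈ 0.05229.
Pooled p̂ = (16+32)/(114+612) = 48/726 = 0.06612.
SE = √(p̂(1−p̂)(1/n₁+1/n₂)) = √(0.06612·0.93388·0.0104059) = √(0.000642507) = 0.02535.
z = (0.14035 − 0.05229)/0.02535 = 0.08806/0.02535 = 3.47.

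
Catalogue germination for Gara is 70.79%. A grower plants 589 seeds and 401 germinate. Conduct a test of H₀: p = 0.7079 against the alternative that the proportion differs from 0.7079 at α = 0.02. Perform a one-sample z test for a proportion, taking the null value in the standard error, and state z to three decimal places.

z = -1.446

p̂ = 401/589 = 0.68081.
Under H₀, SE = √(0.7079·0.2921/589) = √(0.000351066) = 0.01874.
z = (0.68081 − 0.7079)/0.01874 = -0.02709/0.01874 = -1.446.
p-value = 2·P(Z > 1.446) ≈ 0.1483; since p > α = 0.02, fail to reject H₀.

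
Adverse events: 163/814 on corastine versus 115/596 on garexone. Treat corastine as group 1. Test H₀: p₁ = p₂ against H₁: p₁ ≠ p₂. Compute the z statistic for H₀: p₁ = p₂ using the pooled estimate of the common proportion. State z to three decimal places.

p̂₁ = 163/814 ≈ 0.20025, p̂₂ = 115/596 ≈ 0.19295.
Pooled p̂ = (163+115)/(814+596) = 278/1410 = 0.19716.
SE = √(p̂(1−p̂)(1/n₁+1/n₂)) = √(0.19716·0.80284·0.00290635) = √(0.000460046) = 0.02145.
z = (0.20025 − 0.19295)/0.02145 = 0.00730/0.02145 = 0.340.
p-value = 2·P(Z > 0.340) ≈ 0.7339.

z = 0.340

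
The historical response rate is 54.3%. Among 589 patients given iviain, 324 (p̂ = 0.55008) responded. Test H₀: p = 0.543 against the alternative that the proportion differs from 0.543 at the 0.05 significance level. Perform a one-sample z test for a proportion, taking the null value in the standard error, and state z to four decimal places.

p̂ = 324/589 ≈ 0.550085.
Standard error under H₀: √(0.543×0.457/589) = 0.020526.
z = (0.550085 − 0.543)/0.020526 = 0.007085/0.020526 = 0.3452.
p-value = 2·P(Z > 0.345) ≈ 0.7300, so at α = 0.05 we fail to reject H₀.

z = 0.3452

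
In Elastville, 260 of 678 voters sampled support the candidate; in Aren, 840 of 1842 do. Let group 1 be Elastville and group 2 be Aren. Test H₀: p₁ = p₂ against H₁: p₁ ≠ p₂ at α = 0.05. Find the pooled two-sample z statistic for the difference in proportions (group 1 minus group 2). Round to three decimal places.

p̂₁ = 260/678 ≈ 0.38348, p̂₂ = 840/1842 ≈ 0.45603.
Pooled p̂ = (260+840)/(678+1842) = 1100/2520 = 0.43651.
SE = √(0.245969 × 0.00201781) = 0.02228.
z = (0.38348 − 0.45603)/0.02228 = -0.07255/0.02228 = -3.256.
Two-sided p-value ≈ 2·Φ(−3.256) = 0.0011. With α = 0.05, reject H₀.

z = -3.256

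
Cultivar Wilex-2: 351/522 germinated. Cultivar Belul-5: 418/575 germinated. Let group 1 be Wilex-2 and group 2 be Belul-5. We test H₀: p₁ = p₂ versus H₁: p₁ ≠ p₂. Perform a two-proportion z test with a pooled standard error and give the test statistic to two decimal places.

p̂₁ = 351/522 ≈ 0.6724, p̂₂ = 418/575 ≈ 0.7270.
Pooled p̂ = (351+418)/(522+575) = 769/1097 = 0.7010.
SE = √(0.209598 × 0.00365484) = 0.0277.
z = (0.6724 − 0.7270)/0.0277 = -0.0546/0.0277 = -1.97.
p-value = 2·P(Z > 1.971) ≈ 0.0488.

z = -1.97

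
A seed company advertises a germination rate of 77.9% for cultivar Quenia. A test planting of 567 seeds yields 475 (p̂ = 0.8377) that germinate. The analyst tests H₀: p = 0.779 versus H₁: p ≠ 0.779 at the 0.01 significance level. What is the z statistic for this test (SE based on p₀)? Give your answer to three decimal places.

p̂ = 475/567 ≈ 0.837743.
Standard error under H₀: √(0.779×0.221/567) = 0.017425.
z = (0.837743 − 0.779)/0.017425 = 0.058743/0.017425 = 3.371.
p-value = 2·P(Z > 3.371) ≈ 0.0007; since p < α = 0.01, reject H₀.

z = 3.371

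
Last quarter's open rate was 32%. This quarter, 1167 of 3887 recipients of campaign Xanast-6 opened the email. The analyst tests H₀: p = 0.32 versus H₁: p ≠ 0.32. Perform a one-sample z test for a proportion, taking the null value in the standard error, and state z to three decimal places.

p̂ = 1167/3887 ≈ 0.300232.
SE = √(p₀(1−p₀)/n) = √(0.2176/3887) = 0.007482.
z = (0.300232 − 0.32)/0.007482 = -0.019768/0.007482 = -2.642.
Two-sided p-value ≈ 2·Φ(−2.642) = 0.0082.

z = -2.642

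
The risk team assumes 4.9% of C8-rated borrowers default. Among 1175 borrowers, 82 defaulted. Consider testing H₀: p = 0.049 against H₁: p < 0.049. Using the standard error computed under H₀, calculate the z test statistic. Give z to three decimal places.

p̂ = 82/1175 ≈ 0.069787.
SE = √(p₀(1−p₀)/n) = √(0.046599/1175) = 0.006298.
z = (0.069787 − 0.049)/0.006298 = 0.020787/0.006298 = 3.301.

z = 3.301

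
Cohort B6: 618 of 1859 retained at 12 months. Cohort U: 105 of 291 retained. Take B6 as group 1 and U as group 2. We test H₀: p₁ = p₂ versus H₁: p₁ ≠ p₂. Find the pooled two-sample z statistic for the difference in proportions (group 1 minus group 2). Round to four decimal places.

p̂₁ = 618/1859 = 0.3324368, p̂₂ = 105/291 = 0.3608247.
Pooled p̂ = (618+105)/(1859+291) = 723/2150 = 0.3362791.
SE = √(p̂(1−p̂)(1/n₁+1/n₂)) = √(0.3362791·0.6637209·0.00397435) = √(0.000887057) = 0.0297835.
z = (0.3324368 − 0.3608247)/0.0297835 = -0.0283879/0.0297835 = -0.9531.

z = -0.9531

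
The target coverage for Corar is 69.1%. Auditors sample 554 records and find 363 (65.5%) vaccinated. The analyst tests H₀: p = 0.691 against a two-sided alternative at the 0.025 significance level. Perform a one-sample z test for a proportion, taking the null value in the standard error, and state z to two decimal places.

z = -1.82

p̂ = 363/554 ≈ 0.65523.
SE = √(p₀(1−p₀)/n) = √(0.21352/554) = 0.01963.
z = (0.65523 − 0.691)/0.01963 = -0.03577/0.01963 = -1.82.
Two-sided p-value ≈ 2·Φ(−1.822) = 0.0685; since p > α = 0.025, fail to reject H₀.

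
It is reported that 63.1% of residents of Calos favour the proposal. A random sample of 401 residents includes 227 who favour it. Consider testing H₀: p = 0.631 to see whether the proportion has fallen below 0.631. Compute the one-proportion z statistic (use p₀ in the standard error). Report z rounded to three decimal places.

z = -2.694

p̂ = 227/401 = 0.56608.
SE = √(p₀(1−p₀)/n) = √(0.23284/401) = 0.02410.
z = (0.56608 − 0.631)/0.02410 = -0.06492/0.02410 = -2.694.
p-value = P(Z < -2.694) ≈ 0.0035.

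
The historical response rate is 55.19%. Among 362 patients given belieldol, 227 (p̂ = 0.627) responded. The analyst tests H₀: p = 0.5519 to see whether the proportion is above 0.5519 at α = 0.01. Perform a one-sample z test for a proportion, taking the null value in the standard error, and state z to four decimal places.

z = 2.8760

p̂ = 227/362 = 0.6270718.
Under H₀, SE = √(0.5519·0.4481/362) = √(0.000683167) = 0.0261375.
z = (0.6270718 − 0.5519)/0.0261375 = 0.0751718/0.0261375 = 2.8760.
p-value = P(Z > 2.876) ≈ 0.0020; since p < α = 0.01, reject H₀.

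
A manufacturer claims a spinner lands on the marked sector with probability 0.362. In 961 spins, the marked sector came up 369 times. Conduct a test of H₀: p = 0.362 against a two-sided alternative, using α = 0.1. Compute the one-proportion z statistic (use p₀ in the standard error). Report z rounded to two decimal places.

z = 1.42

p̂ = 369/961 = 0.3840.
SE = √(p₀(1−p₀)/n) = √(0.23096/961) = 0.0155.
z = (0.3840 − 0.362)/0.0155 = 0.0220/0.0155 = 1.42.
p-value = 2·P(Z > 1.418) ≈ 0.1563. With α = 0.1, fail to reject H₀.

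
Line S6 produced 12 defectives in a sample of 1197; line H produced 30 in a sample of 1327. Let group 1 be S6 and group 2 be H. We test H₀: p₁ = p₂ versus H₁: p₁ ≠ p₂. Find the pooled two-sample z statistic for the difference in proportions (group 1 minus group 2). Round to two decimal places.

p̂₁ = 12/1197 ≈ 0.0100, p̂₂ = 30/1327 ≈ 0.0226.
Pooled p̂ = (12+30)/(1197+1327) = 42/2524 = 0.0166.
SE = √(p̂(1−p̂)(1/n₁+1/n₂)) = √(0.0166·0.9834·0.001589) = √(2.60014e-05) = 0.0051.
z = (0.0100 − 0.0226)/0.0051 = -0.0126/0.0051 = -2.47.
p-value = 2·P(Z > 2.468) ≈ 0.0136.

z = -2.47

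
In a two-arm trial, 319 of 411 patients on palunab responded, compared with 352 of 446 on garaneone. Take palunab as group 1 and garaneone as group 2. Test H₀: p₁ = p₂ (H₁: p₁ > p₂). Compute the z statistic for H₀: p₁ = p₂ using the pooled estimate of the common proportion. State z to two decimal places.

z = -0.46

p̂₁ = 319/411 = 0.7762, p̂₂ = 352/446 = 0.7892.
Pooled p̂ = (319+352)/(411+446) = 671/857 = 0.7830.
SE = √(0.169931 × 0.00467524) = 0.0282.
z = (0.7762 − 0.7892)/0.0282 = -0.0130/0.0282 = -0.46.
p-value = P(Z > -0.464) ≈ 0.6787.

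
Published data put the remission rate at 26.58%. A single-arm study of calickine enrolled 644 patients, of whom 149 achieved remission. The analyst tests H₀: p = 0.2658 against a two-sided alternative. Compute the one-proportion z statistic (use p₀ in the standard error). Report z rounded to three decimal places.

p̂ = 149/644 = 0.23137.
SE = √(p₀(1−p₀)/n) = √(0.19515/644) = 0.01741.
z = (0.23137 − 0.2658)/0.01741 = -0.03443/0.01741 = -1.978.

z = -1.978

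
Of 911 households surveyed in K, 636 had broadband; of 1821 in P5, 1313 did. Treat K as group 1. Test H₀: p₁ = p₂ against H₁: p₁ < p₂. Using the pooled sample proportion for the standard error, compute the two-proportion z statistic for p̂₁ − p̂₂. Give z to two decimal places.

z = -1.25

p̂₁ = 636/911 ≈ 0.6981, p̂₂ = 1313/1821 ≈ 0.7210.
Pooled p̂ = (636+1313)/(911+1821) = 1949/2732 = 0.7134.
SE = √(p̂(1−p̂)(1/n₁+1/n₂)) = √(0.7134·0.2866·0.00164684) = √(0.000336717) = 0.0183.
z = (0.6981 − 0.7210)/0.0183 = -0.0229/0.0183 = -1.25.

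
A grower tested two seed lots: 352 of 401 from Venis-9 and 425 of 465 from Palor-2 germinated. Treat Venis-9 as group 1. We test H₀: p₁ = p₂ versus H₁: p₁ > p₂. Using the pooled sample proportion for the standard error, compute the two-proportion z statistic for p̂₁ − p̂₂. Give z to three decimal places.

p̂₁ = 352/401 ≈ 0.87781, p̂₂ = 425/465 ≈ 0.91398.
Pooled p̂ = (352+425)/(401+465) = 777/866 = 0.89723.
SE = √(0.0922094 × 0.0046443) = 0.02069.
z = (0.87781 − 0.91398)/0.02069 = -0.03617/0.02069 = -1.748.
p-value = P(Z > -1.748) ≈ 0.9598.

z = -1.748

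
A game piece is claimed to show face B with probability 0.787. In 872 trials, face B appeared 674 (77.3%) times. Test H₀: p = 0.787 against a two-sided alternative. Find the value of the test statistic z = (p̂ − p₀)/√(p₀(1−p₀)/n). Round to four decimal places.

p̂ = 674/872 = 0.772936.
SE = √(p₀(1−p₀)/n) = √(0.16763/872) = 0.013865.
z = (0.772936 − 0.787)/0.013865 = -0.014064/0.013865 = -1.0144.

z = -1.0144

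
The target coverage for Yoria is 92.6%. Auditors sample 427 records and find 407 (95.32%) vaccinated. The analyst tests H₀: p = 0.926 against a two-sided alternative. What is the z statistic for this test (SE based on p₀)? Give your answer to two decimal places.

z = 2.14

p̂ = 407/427 = 0.9532.
SE = √(p₀(1−p₀)/n) = √(0.068524/427) = 0.0127.
z = (0.9532 − 0.926)/0.0127 = 0.0272/0.0127 = 2.14.
p-value = 2·P(Z > 2.144) ≈ 0.0320.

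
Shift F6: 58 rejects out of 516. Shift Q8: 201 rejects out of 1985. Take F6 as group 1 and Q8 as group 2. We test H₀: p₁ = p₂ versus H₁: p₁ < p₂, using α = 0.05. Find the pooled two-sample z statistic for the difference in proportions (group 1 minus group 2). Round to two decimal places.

z = 0.74

p̂₁ = 58/516 ≈ 0.1124, p̂₂ = 201/1985 ≈ 0.1013.
Pooled p̂ = (58+201)/(516+1985) = 259/2501 = 0.1036.
SE = √(0.0928342 × 0.00244176) = 0.0151.
z = (0.1124 − 0.1013)/0.0151 = 0.0111/0.0151 = 0.74.
p-value = P(Z < 0.740) ≈ 0.7704; since p > α = 0.05, fail to reject H₀.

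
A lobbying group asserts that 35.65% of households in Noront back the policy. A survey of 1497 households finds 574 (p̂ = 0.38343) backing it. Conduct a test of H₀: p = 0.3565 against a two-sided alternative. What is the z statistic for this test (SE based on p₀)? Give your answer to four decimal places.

p̂ = 574/1497 = 0.3834335.
Standard error under H₀: √(0.3565×0.6435/1497) = 0.0123792.
z = (0.3834335 − 0.3565)/0.0123792 = 0.0269335/0.0123792 = 2.1757.
Two-sided p-value ≈ 2·Φ(−2.176) = 0.0296.

z = 2.1757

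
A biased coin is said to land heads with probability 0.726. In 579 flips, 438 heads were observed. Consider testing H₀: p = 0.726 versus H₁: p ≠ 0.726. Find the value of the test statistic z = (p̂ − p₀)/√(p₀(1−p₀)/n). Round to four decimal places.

p̂ = 438/579 = 0.756477.
SE = √(p₀(1−p₀)/n) = √(0.19892/579) = 0.018536.
z = (0.756477 − 0.726)/0.018536 = 0.030477/0.018536 = 1.6442.
p-value = 2·P(Z > 1.644) ≈ 0.1001.

z = 1.6442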